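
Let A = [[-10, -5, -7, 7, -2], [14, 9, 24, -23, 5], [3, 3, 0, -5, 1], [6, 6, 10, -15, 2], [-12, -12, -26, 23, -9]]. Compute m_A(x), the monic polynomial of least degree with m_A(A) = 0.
m_A(x) = (x + 5)^3

The characteristic polynomial factors as (x + 5)^5. The minimal polynomial is ∏(x - λ)^{k_λ} where k_λ is the size of the largest Jordan block at λ.

For λ = -5: rank(A + 5I) = 3, and the largest Jordan block has size 3 (the smallest k with rank((A + 5I)^k) = rank((A + 5I)^(k+1))).

So m_A(x) = (x + 5)^3.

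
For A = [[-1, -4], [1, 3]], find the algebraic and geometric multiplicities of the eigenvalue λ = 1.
algebraic multiplicity 2, geometric multiplicity 1

The characteristic polynomial is (x - 1)^2, so the factor x - 1 appears with exponent 2: the algebraic multiplicity is 2.

rank(A - I) = 1, so the eigenspace has dimension 2 - 1 = 1: the geometric multiplicity is 1.

Since 1 < 2, A is not diagonalizable.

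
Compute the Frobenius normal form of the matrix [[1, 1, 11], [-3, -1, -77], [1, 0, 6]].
R = [[0, 0, -54], [1, 0, 9], [0, 1, 6]]

The invariant factors of A (the non-unit diagonal entries of the Smith normal form of xI - A over ℚ[x]) are (x - 6)(x - 3)(x + 3), each dividing the next. The characteristic polynomial is their product, (x - 6)(x - 3)(x + 3).

The rational canonical form is the block-diagonal matrix of companion matrices C(f_i):
R = [[0, 0, -54], [1, 0, 9], [0, 1, 6]].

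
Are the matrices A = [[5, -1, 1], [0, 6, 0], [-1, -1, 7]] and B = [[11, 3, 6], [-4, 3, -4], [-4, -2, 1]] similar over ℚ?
trace(A) = 18 but trace(B) = 15. The trace is a similarity invariant, so A and B are not similar.

No.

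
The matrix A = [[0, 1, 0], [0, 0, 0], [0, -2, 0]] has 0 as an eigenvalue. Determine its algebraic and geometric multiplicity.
algebraic multiplicity 3, geometric multiplicity 2

The characteristic polynomial is x^3, so the factor x appears with exponent 3: the algebraic multiplicity is 3.

rank(A) = 1, so the eigenspace has dimension 3 - 1 = 2: the geometric multiplicity is 2.

Since 2 < 3, A is not diagonalizable.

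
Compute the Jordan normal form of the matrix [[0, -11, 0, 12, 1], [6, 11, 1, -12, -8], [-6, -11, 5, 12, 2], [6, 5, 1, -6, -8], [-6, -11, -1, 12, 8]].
J = [[0, 1, 0, 0, 0], [0, 0, 0, 0, 0], [0, 0, 6, 1, 0], [0, 0, 0, 6, 0], [0, 0, 0, 0, 6]]

The characteristic polynomial is det(xI - A) = x^2(x - 6)^3, so the eigenvalues are 0 (algebraic multiplicity 2), 6 (algebraic multiplicity 3).

For λ = 0: rank(A) = 4, rank(A^2) = 3. The eigenspace has dimension 5 - 4 = 1, so there is 1 Jordan block; the rank sequence gives block sizes [2].

For λ = 6: rank(A - 6I) = 3, rank((A - 6I)^2) = 2. The eigenspace has dimension 5 - 3 = 2, so there are 2 Jordan blocks; the rank sequence gives block sizes [2, 1].

Assembling the blocks gives the Jordan form J above.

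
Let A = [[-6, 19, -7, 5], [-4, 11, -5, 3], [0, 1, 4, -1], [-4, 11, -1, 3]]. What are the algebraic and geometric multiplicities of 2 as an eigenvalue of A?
algebraic multiplicity 3, geometric multiplicity 1

The characteristic polynomial is (x - 6)(x - 2)^3, so the factor x - 2 appears with exponent 3: the algebraic multiplicity is 3.

rank(A - 2I) = 3, so the eigenspace has dimension 4 - 3 = 1: the geometric multiplicity is 1.

Since 1 < 3, A is not diagonalizable.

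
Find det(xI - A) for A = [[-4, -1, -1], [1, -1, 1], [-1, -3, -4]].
xI - A = [[x + 4, 1, 1], [-1, x + 1, -1], [1, 3, x + 4]].

Expanding det(xI - A) along the first row:
det(xI - A) = + (x + 4)·det([[x + 1, -1], [3, x + 4]]) - (1)·det([[-1, -1], [1, x + 4]]) + (1)·det([[-1, x + 1], [1, 3]]).

Evaluating gives χ_A(x) = x^3 + 9x^2 + 27x + 27 = (x + 3)^3.

χ_A(x) = (x + 3)^3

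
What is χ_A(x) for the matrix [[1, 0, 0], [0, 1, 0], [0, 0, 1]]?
xI - A = [[x - 1, 0, 0], [0, x - 1, 0], [0, 0, x - 1]].

Expanding det(xI - A) along the first row:
det(xI - A) = + (x - 1)·det([[x - 1, 0], [0, x - 1]]) - (0)·det([[0, 0], [0, x - 1]]) + (0)·det([[0, x - 1], [0, 0]]).

Evaluating gives χ_A(x) = x^3 - 3x^2 + 3x - 1 = (x - 1)^3.

χ_A(x) = (x - 1)^3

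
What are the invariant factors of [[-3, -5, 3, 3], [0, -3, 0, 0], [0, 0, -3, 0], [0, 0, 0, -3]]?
The Jordan structure of A has elementary divisors (x + 3)^2, (x + 3), (x + 3). Arranging the block sizes at each eigenvalue in decreasing order and taking row products gives the invariant factors.

Invariant factors (smallest first, each dividing the next): x + 3, x + 3, (x + 3)^2.

Check: the last factor (x + 3)^2 is the minimal polynomial, and the product (x + 3)^4 is the characteristic polynomial.

x + 3, x + 3, (x + 3)^2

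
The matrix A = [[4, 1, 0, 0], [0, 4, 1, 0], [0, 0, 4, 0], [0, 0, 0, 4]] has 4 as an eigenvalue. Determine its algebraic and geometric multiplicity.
algebraic multiplicity 4, geometric multiplicity 2

The characteristic polynomial is (x - 4)^4, so the factor x - 4 appears with exponent 4: the algebraic multiplicity is 4.

rank(A - 4I) = 2, so the eigenspace has dimension 4 - 2 = 2: the geometric multiplicity is 2.

Since 2 < 4, A is not diagonalizable.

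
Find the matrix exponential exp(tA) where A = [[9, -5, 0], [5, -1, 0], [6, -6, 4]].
A has Jordan form J = [[4, 1, 0], [0, 4, 0], [0, 0, 4]] with A = PJP^{-1}, so e^{tA} = P e^{tJ} P^{-1}.

For a Jordan block J_k(λ), e^{tJ_k(λ)} = e^{λt} · (I + tN + t^2 N^2/2! + ... + t^{k-1} N^{k-1}/(k-1)!) where N is the nilpotent superdiagonal part.

Assembling the blocks and conjugating back gives the entries of e^{tA} as shown above.

e^{tA} = [[(5*t + 1)*e^{4*t}, -5*t*e^{4*t}, 0], [5*t*e^{4*t}, (1 - 5*t)*e^{4*t}, 0], [6*t*e^{4*t}, -6*t*e^{4*t}, e^{4*t}]]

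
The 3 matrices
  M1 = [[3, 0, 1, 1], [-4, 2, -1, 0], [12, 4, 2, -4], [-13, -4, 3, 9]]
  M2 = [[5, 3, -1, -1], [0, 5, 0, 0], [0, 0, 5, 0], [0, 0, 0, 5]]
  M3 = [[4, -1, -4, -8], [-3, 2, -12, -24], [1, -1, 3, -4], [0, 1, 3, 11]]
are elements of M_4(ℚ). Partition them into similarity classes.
3 classes: {M1}, {M2}, {M3}

Characteristic polynomials: χ_{M1} = (x - 4)^4, χ_{M2} = (x - 5)^4, χ_{M3} = (x - 5)^4.

{M1}: invariant factors (x - 4)^2, (x - 4)^2.

{M2}: invariant factors x - 5, x - 5, (x - 5)^2.

{M3}: invariant factors (x - 5)^2, (x - 5)^2.

Matrices are similar if and only if their invariant-factor lists agree; the partition into similarity classes is {M1}, {M2}, {M3}.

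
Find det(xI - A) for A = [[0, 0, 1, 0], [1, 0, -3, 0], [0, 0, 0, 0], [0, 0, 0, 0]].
xI - A = [[x, 0, -1, 0], [-1, x, 3, 0], [0, 0, x, 0], [0, 0, 0, x]].

Expanding det(xI - A) along the first row:
det(xI - A) = + (x)·det([[x, 3, 0], [0, x, 0], [0, 0, x]]) - (0)·det([[-1, 3, 0], [0, x, 0], [0, 0, x]]) + (-1)·det([[-1, x, 0], [0, 0, 0], [0, 0, x]]) - (0)·det([[-1, x, 3], [0, 0, x], [0, 0, 0]]).

Evaluating gives χ_A(x) = x^4.

χ_A(x) = x^4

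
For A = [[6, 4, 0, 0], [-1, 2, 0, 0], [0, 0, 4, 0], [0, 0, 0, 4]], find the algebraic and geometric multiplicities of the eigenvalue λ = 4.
algebraic multiplicity 4, geometric multiplicity 3

The characteristic polynomial is (x - 4)^4, so the factor x - 4 appears with exponent 4: the algebraic multiplicity is 4.

rank(A - 4I) = 1, so the eigenspace has dimension 4 - 1 = 3: the geometric multiplicity is 3.

Since 3 < 4, A is not diagonalizable.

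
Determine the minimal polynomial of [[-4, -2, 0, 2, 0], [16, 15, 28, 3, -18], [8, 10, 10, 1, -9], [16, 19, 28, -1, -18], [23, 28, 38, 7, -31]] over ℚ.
The characteristic polynomial factors as (x - 5)(x + 4)^4. The minimal polynomial is ∏(x - λ)^{k_λ} where k_λ is the size of the largest Jordan block at λ.

For λ = -4: rank(A + 4I) = 3, and the largest Jordan block has size 2 (the smallest k with rank((A + 4I)^k) = rank((A + 4I)^(k+1))).
For λ = 5: rank(A - 5I) = 4, and the largest Jordan block has size 1 (the smallest k with rank((A - 5I)^k) = rank((A - 5I)^(k+1))).

So m_A(x) = (x - 5)(x + 4)^2.

m_A(x) = (x - 5)(x + 4)^2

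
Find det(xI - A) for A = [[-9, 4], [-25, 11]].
xI - A = [[x + 9, -4], [25, x - 11]].

Expanding det(xI - A) along the first row:
det(xI - A) = + (x + 9)·det([[x - 11]]) - (-4)·det([[25]]).

Evaluating gives χ_A(x) = x^2 - 2x + 1 = (x - 1)^2.

χ_A(x) = (x - 1)^2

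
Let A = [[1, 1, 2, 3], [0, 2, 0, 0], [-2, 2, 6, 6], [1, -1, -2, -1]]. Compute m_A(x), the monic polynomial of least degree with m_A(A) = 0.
m_A(x) = (x - 2)^2

The characteristic polynomial factors as (x - 2)^4. The minimal polynomial is ∏(x - λ)^{k_λ} where k_λ is the size of the largest Jordan block at λ.

For λ = 2: rank(A - 2I) = 1, and the largest Jordan block has size 2 (the smallest k with rank((A - 2I)^k) = rank((A - 2I)^(k+1))).

So m_A(x) = (x - 2)^2.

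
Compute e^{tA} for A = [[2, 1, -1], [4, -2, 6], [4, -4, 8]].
e^{tA} = [[e^{2*t}, t*e^{2*t}, -t*e^{2*t}], [2*(e^{2*t} - 1)*e^{2*t}, (-2*t - e^{2*t} + 2)*e^{2*t}, 2*(t + e^{2*t} - 1)*e^{2*t}], [2*(e^{2*t} - 1)*e^{2*t}, (-2*t - e^{2*t} + 1)*e^{2*t}, (2*t + 2*e^{2*t} - 1)*e^{2*t}]]

A has Jordan form J = [[2, 1, 0], [0, 2, 0], [0, 0, 4]] with A = PJP^{-1}, so e^{tA} = P e^{tJ} P^{-1}.

For a Jordan block J_k(λ), e^{tJ_k(λ)} = e^{λt} · (I + tN + t^2 N^2/2! + ... + t^{k-1} N^{k-1}/(k-1)!) where N is the nilpotent superdiagonal part.

Assembling the blocks and conjugating back gives the entries of e^{tA} as shown above.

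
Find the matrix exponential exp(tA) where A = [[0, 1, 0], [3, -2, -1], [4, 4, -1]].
e^{tA} = [[(2*t^2 + t + 1)*e^{-t}, t*e^{-t}, -t^2*e^{-t}/2], [t*(3 - 2*t)*e^{-t}, (1 - t)*e^{-t}, t*(t - 2)*e^{-t}/2], [4*t*(2*t + 1)*e^{-t}, 4*t*e^{-t}, (1 - 2*t^2)*e^{-t}]]

A has Jordan form J = [[-1, 1, 0], [0, -1, 1], [0, 0, -1]] with A = PJP^{-1}, so e^{tA} = P e^{tJ} P^{-1}.

For a Jordan block J_k(λ), e^{tJ_k(λ)} = e^{λt} · (I + tN + t^2 N^2/2! + ... + t^{k-1} N^{k-1}/(k-1)!) where N is the nilpotent superdiagonal part.

Assembling the blocks and conjugating back gives the entries of e^{tA} as shown above.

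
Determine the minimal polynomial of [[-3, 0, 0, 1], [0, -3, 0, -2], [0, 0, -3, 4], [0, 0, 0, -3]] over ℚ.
m_A(x) = (x + 3)^2

The characteristic polynomial factors as (x + 3)^4. The minimal polynomial is ∏(x - λ)^{k_λ} where k_λ is the size of the largest Jordan block at λ.

For λ = -3: rank(A + 3I) = 1, and the largest Jordan block has size 2 (the smallest k with rank((A + 3I)^k) = rank((A + 3I)^(k+1))).

So m_A(x) = (x + 3)^2.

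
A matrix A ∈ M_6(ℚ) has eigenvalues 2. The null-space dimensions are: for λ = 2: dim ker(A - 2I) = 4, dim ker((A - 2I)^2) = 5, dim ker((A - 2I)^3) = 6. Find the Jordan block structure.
Jordan blocks: (2, 3), (2, 1), (2, 1), (2, 1)

λ = 2: successive nullity increments [4, 1, 1] count blocks of size ≥ k; block sizes are [3, 1, 1, 1].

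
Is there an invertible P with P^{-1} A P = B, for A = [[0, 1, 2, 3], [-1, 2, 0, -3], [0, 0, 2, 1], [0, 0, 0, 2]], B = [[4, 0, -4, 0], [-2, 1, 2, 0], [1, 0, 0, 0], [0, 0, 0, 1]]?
No.

Both have characteristic polynomial (x - 2)^2(x - 1)^2, but the minimal polynomial of A is (x - 2)^2(x - 1)^2 while the minimal polynomial of B is (x - 2)^2(x - 1). The minimal polynomial is a similarity invariant, so A and B are not similar.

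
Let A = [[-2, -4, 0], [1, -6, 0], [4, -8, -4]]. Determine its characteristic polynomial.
xI - A = [[x + 2, 4, 0], [-1, x + 6, 0], [-4, 8, x + 4]].

Expanding det(xI - A) along the first row:
det(xI - A) = + (x + 2)·det([[x + 6, 0], [8, x + 4]]) - (4)·det([[-1, 0], [-4, x + 4]]) + (0)·det([[-1, x + 6], [-4, 8]]).

Evaluating gives χ_A(x) = x^3 + 12x^2 + 48x + 64 = (x + 4)^3.

χ_A(x) = (x + 4)^3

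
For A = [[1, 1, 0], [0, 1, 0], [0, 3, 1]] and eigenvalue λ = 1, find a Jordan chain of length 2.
v_1 = [[2, 1, 4]]^T, v_2 = [[1, 0, 3]]^T

We seek v_1 ∈ ker((A - I)^2) \ ker(A - I), then set v_{i+1} = (A - I) v_i.

One such chain is v_1 = [[2, 1, 4]]^T, v_2 = [[1, 0, 3]]^T. Check: (A - I) v_2 = [[0, 0, 0]]^T = 0.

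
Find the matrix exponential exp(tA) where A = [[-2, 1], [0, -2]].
A has Jordan form J = [[-2, 1], [0, -2]] with A = PJP^{-1}, so e^{tA} = P e^{tJ} P^{-1}.

For a Jordan block J_k(λ), e^{tJ_k(λ)} = e^{λt} · (I + tN + t^2 N^2/2! + ... + t^{k-1} N^{k-1}/(k-1)!) where N is the nilpotent superdiagonal part.

Assembling the blocks and conjugating back gives the entries of e^{tA} as shown above.

e^{tA} = [[e^{-2*t}, t*e^{-2*t}], [0, e^{-2*t}]]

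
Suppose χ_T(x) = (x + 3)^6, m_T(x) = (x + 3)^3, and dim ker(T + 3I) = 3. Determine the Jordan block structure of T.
λ = -3: algebraic multiplicity 6 (exponent in χ_T), largest block size 3 (exponent in m_T), 3 blocks (geometric multiplicity). These force block sizes [3, 2, 1].

Jordan blocks: (-3, 3), (-3, 2), (-3, 1)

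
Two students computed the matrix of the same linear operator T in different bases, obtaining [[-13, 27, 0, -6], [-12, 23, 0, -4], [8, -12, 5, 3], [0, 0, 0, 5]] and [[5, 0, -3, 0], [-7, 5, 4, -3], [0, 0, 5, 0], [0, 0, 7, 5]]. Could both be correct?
Yes.

Two matrices over a field are similar if and only if they have the same invariant factors.

Both A and B have characteristic polynomial (x - 5)^4 and minimal polynomial (x - 5)^2. Computing further, both have invariant factors (x - 5)^2, (x - 5)^2. Hence A and B are similar.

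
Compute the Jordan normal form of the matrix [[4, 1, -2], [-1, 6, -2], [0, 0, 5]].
The characteristic polynomial is det(xI - A) = (x - 5)^3, so the eigenvalues are 5 (algebraic multiplicity 3).

For λ = 5: rank(A - 5I) = 1, rank((A - 5I)^2) = 0. The eigenspace has dimension 3 - 1 = 2, so there are 2 Jordan blocks; the rank sequence gives block sizes [2, 1].

Assembling the blocks gives the Jordan form J above.

J = [[5, 1, 0], [0, 5, 0], [0, 0, 5]]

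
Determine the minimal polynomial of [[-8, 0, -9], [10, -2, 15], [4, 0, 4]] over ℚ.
m_A(x) = (x + 2)^2

The characteristic polynomial factors as (x + 2)^3. The minimal polynomial is ∏(x - λ)^{k_λ} where k_λ is the size of the largest Jordan block at λ.

For λ = -2: rank(A + 2I) = 1, and the largest Jordan block has size 2 (the smallest k with rank((A + 2I)^k) = rank((A + 2I)^(k+1))).

So m_A(x) = (x + 2)^2.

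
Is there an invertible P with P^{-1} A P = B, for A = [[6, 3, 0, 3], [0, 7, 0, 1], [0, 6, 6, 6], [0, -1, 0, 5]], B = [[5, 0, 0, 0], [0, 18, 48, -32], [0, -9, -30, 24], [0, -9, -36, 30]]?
No.

trace(A) = 24 but trace(B) = 23. The trace is a similarity invariant, so A and B are not similar.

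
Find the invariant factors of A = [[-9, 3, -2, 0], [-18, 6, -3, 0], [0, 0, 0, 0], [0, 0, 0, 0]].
The Jordan structure of A has elementary divisors (x + 3), x^2, x. Arranging the block sizes at each eigenvalue in decreasing order and taking row products gives the invariant factors.

Invariant factors (smallest first, each dividing the next): x, x^2(x + 3).

Check: the last factor x^2(x + 3) is the minimal polynomial, and the product x^3(x + 3) is the characteristic polynomial.

x, x^2(x + 3)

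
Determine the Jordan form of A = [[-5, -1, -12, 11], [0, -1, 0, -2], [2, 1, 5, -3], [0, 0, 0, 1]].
The characteristic polynomial is det(xI - A) = (x - 1)^2(x + 1)^2, so the eigenvalues are -1 (algebraic multiplicity 2), 1 (algebraic multiplicity 2).

For λ = -1: rank(A + I) = 3, rank((A + I)^2) = 2. The eigenspace has dimension 4 - 3 = 1, so there is 1 Jordan block; the rank sequence gives block sizes [2].

For λ = 1: rank(A - I) = 2. The eigenspace has dimension 4 - 2 = 2, so there are 2 Jordan blocks; the rank sequence gives block sizes [1, 1].

Assembling the blocks gives the Jordan form J above.

J = [[-1, 1, 0, 0], [0, -1, 0, 0], [0, 0, 1, 0], [0, 0, 0, 1]]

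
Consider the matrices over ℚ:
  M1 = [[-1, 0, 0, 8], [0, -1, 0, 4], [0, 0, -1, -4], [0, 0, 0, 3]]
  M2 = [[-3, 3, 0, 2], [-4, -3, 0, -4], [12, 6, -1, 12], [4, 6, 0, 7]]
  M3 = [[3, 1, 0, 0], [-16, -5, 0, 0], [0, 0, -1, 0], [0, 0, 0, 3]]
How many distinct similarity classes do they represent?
Characteristic polynomials: χ_{M1} = (x - 3)(x + 1)^3, χ_{M2} = (x - 3)(x + 1)^3, χ_{M3} = (x - 3)(x + 1)^3.

{M1}: invariant factors x + 1, x + 1, (x - 3)(x + 1).

{M2, M3}: invariant factors x + 1, (x - 3)(x + 1)^2.

Matrices are similar if and only if their invariant-factor lists agree; the partition into similarity classes is {M1}, {M2, M3}.

2 classes: {M1}, {M2, M3}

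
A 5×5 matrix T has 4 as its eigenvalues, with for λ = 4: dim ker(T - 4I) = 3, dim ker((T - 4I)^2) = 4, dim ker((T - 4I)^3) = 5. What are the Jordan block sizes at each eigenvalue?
Jordan blocks: (4, 3), (4, 1), (4, 1)

λ = 4: successive nullity increments [3, 1, 1] count blocks of size ≥ k; block sizes are [3, 1, 1].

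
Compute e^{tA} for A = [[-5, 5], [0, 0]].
A has Jordan form J = [[-5, 0], [0, 0]] with A = PJP^{-1}, so e^{tA} = P e^{tJ} P^{-1}.

For a Jordan block J_k(λ), e^{tJ_k(λ)} = e^{λt} · (I + tN + t^2 N^2/2! + ... + t^{k-1} N^{k-1}/(k-1)!) where N is the nilpotent superdiagonal part.

Assembling the blocks and conjugating back gives the entries of e^{tA} as shown above.

e^{tA} = [[e^{-5*t}, 1 - e^{-5*t}], [0, 1]]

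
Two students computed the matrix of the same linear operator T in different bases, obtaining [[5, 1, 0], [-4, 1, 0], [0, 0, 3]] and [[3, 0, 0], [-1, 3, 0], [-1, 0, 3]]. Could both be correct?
Two matrices over a field are similar if and only if they have the same invariant factors.

Both A and B have characteristic polynomial (x - 3)^3 and minimal polynomial (x - 3)^2. Computing further, both have invariant factors x - 3, (x - 3)^2. Hence A and B are similar.

Yes.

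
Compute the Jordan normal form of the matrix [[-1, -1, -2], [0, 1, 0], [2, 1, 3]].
J = [[1, 1, 0], [0, 1, 0], [0, 0, 1]]

The characteristic polynomial is det(xI - A) = (x - 1)^3, so the eigenvalues are 1 (algebraic multiplicity 3).

For λ = 1: rank(A - I) = 1, rank((A - I)^2) = 0. The eigenspace has dimension 3 - 1 = 2, so there are 2 Jordan blocks; the rank sequence gives block sizes [2, 1].

Assembling the blocks gives the Jordan form J above.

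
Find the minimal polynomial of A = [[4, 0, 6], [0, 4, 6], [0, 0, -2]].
The characteristic polynomial factors as (x - 4)^2(x + 2). The minimal polynomial is ∏(x - λ)^{k_λ} where k_λ is the size of the largest Jordan block at λ.

For λ = -2: rank(A + 2I) = 2, and the largest Jordan block has size 1 (the smallest k with rank((A + 2I)^k) = rank((A + 2I)^(k+1))).
For λ = 4: rank(A - 4I) = 1, and the largest Jordan block has size 1 (the smallest k with rank((A - 4I)^k) = rank((A - 4I)^(k+1))).

So m_A(x) = (x - 4)(x + 2).

m_A(x) = (x - 4)(x + 2)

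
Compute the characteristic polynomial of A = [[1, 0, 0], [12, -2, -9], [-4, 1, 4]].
xI - A = [[x - 1, 0, 0], [-12, x + 2, 9], [4, -1, x - 4]].

Expanding det(xI - A) along the first row:
det(xI - A) = + (x - 1)·det([[x + 2, 9], [-1, x - 4]]) - (0)·det([[-12, 9], [4, x - 4]]) + (0)·det([[-12, x + 2], [4, -1]]).

Evaluating gives χ_A(x) = x^3 - 3x^2 + 3x - 1 = (x - 1)^3.

χ_A(x) = (x - 1)^3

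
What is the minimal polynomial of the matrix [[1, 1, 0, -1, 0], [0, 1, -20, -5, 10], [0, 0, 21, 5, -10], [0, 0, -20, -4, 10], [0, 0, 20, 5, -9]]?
The characteristic polynomial factors as (x - 6)(x - 1)^4. The minimal polynomial is ∏(x - λ)^{k_λ} where k_λ is the size of the largest Jordan block at λ.

For λ = 1: rank(A - I) = 2, and the largest Jordan block has size 2 (the smallest k with rank((A - I)^k) = rank((A - I)^(k+1))).
For λ = 6: rank(A - 6I) = 4, and the largest Jordan block has size 1 (the smallest k with rank((A - 6I)^k) = rank((A - 6I)^(k+1))).

So m_A(x) = (x - 6)(x - 1)^2.

m_A(x) = (x - 6)(x - 1)^2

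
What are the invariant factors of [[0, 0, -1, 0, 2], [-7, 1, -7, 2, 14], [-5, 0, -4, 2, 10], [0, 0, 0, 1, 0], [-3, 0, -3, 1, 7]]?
x - 1, (x - 1)^2, (x - 1)^2

The Jordan structure of A has elementary divisors (x - 1)^2, (x - 1)^2, (x - 1). Arranging the block sizes at each eigenvalue in decreasing order and taking row products gives the invariant factors.

Invariant factors (smallest first, each dividing the next): x - 1, (x - 1)^2, (x - 1)^2.

Check: the last factor (x - 1)^2 is the minimal polynomial, and the product (x - 1)^5 is the characteristic polynomial.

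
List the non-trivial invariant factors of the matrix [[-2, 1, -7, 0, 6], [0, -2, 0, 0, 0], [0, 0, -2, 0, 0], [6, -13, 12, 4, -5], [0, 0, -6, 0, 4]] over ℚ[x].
The Jordan structure of A has elementary divisors (x + 2)^2, (x + 2), (x - 4)^2. Arranging the block sizes at each eigenvalue in decreasing order and taking row products gives the invariant factors.

Invariant factors (smallest first, each dividing the next): x + 2, (x - 4)^2(x + 2)^2.

Check: the last factor (x - 4)^2(x + 2)^2 is the minimal polynomial, and the product (x - 4)^2(x + 2)^3 is the characteristic polynomial.

x + 2, (x - 4)^2(x + 2)^2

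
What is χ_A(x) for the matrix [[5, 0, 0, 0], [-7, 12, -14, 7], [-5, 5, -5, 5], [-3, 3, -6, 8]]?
xI - A = [[x - 5, 0, 0, 0], [7, x - 12, 14, -7], [5, -5, x + 5, -5], [3, -3, 6, x - 8]].

Expanding det(xI - A) along the first row:
det(xI - A) = + (x - 5)·det([[x - 12, 14, -7], [-5, x + 5, -5], [-3, 6, x - 8]]) - (0)·det([[7, 14, -7], [5, x + 5, -5], [3, 6, x - 8]]) + (0)·det([[7, x - 12, -7], [5, -5, -5], [3, -3, x - 8]]) - (0)·det([[7, x - 12, 14], [5, -5, x + 5], [3, -3, 6]]).

Evaluating gives χ_A(x) = x^4 - 20x^3 + 150x^2 - 500x + 625 = (x - 5)^4.

χ_A(x) = (x - 5)^4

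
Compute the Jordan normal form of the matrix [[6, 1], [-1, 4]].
J = [[5, 1], [0, 5]]

The characteristic polynomial is det(xI - A) = (x - 5)^2, so the eigenvalues are 5 (algebraic multiplicity 2).

For λ = 5: rank(A - 5I) = 1, rank((A - 5I)^2) = 0. The eigenspace has dimension 2 - 1 = 1, so there is 1 Jordan block; the rank sequence gives block sizes [2].

Assembling the blocks gives the Jordan form J above.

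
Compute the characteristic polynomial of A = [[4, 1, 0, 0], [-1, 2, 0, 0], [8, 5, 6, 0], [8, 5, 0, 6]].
χ_A(x) = (x - 6)^2(x - 3)^2

xI - A = [[x - 4, -1, 0, 0], [1, x - 2, 0, 0], [-8, -5, x - 6, 0], [-8, -5, 0, x - 6]].

Expanding det(xI - A) along the first row:
det(xI - A) = + (x - 4)·det([[x - 2, 0, 0], [-5, x - 6, 0], [-5, 0, x - 6]]) - (-1)·det([[1, 0, 0], [-8, x - 6, 0], [-8, 0, x - 6]]) + (0)·det([[1, x - 2, 0], [-8, -5, 0], [-8, -5, x - 6]]) - (0)·det([[1, x - 2, 0], [-8, -5, x - 6], [-8, -5, 0]]).

Evaluating gives χ_A(x) = x^4 - 18x^3 + 117x^2 - 324x + 324 = (x - 6)^2(x - 3)^2.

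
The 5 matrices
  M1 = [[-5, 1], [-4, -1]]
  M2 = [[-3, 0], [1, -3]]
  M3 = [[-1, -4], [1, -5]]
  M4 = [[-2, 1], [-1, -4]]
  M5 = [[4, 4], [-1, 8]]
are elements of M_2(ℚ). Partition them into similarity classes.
2 classes: {M1, M2, M3, M4}, {M5}

Characteristic polynomials: χ_{M1} = (x + 3)^2, χ_{M2} = (x + 3)^2, χ_{M3} = (x + 3)^2, χ_{M4} = (x + 3)^2, χ_{M5} = (x - 6)^2.

{M1, M2, M3, M4}: invariant factors (x + 3)^2.

{M5}: invariant factors (x - 6)^2.

Matrices are similar if and only if their invariant-factor lists agree; the partition into similarity classes is {M1, M2, M3, M4}, {M5}.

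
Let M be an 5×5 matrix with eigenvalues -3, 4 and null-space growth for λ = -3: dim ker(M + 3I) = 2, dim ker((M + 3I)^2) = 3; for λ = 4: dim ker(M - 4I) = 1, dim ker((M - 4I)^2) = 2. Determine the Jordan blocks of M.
Jordan blocks: (-3, 2), (-3, 1), (4, 2)

λ = -3: successive nullity increments [2, 1] count blocks of size ≥ k; block sizes are [2, 1].
λ = 4: successive nullity increments [1, 1] count blocks of size ≥ k; block sizes are [2].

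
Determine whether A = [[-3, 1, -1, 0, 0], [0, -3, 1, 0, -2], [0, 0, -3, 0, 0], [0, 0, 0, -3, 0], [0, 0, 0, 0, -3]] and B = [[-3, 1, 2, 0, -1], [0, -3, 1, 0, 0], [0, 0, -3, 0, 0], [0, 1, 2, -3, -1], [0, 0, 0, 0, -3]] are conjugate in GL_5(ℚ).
Two matrices over a field are similar if and only if they have the same invariant factors.

Both A and B have characteristic polynomial (x + 3)^5 and minimal polynomial (x + 3)^3. Computing further, both have invariant factors x + 3, x + 3, (x + 3)^3. Hence A and B are similar.

Yes.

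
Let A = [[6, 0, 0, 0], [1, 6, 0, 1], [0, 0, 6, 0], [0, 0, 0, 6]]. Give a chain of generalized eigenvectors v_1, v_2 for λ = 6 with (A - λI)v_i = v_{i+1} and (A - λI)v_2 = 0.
v_1 = [[-4, 1, 10, 5]]^T, v_2 = [[0, 1, 0, 0]]^T

We seek v_1 ∈ ker((A - 6I)^2) \ ker(A - 6I), then set v_{i+1} = (A - 6I) v_i.

One such chain is v_1 = [[-4, 1, 10, 5]]^T, v_2 = [[0, 1, 0, 0]]^T. Check: (A - 6I) v_2 = [[0, 0, 0, 0]]^T = 0.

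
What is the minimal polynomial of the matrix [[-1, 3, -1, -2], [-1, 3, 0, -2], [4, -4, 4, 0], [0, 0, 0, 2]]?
m_A(x) = (x - 2)^3

The characteristic polynomial factors as (x - 2)^4. The minimal polynomial is ∏(x - λ)^{k_λ} where k_λ is the size of the largest Jordan block at λ.

For λ = 2: rank(A - 2I) = 2, and the largest Jordan block has size 3 (the smallest k with rank((A - 2I)^k) = rank((A - 2I)^(k+1))).

So m_A(x) = (x - 2)^3.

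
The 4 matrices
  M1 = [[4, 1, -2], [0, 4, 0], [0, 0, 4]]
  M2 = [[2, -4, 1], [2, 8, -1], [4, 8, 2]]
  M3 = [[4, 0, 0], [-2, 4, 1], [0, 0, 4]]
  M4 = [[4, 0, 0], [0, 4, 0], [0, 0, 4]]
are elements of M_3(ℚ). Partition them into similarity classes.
Characteristic polynomials: χ_{M1} = (x - 4)^3, χ_{M2} = (x - 4)^3, χ_{M3} = (x - 4)^3, χ_{M4} = (x - 4)^3.

{M1, M2, M3}: invariant factors x - 4, (x - 4)^2.

{M4}: invariant factors x - 4, x - 4, x - 4.

Matrices are similar if and only if their invariant-factor lists agree; the partition into similarity classes is {M1, M2, M3}, {M4}.

2 classes: {M1, M2, M3}, {M4}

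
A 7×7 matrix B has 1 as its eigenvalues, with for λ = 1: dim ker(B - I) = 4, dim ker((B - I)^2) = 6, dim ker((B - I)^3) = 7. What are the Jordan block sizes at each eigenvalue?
λ = 1: successive nullity increments [4, 2, 1] count blocks of size ≥ k; block sizes are [3, 2, 1, 1].

Jordan blocks: (1, 3), (1, 2), (1, 1), (1, 1)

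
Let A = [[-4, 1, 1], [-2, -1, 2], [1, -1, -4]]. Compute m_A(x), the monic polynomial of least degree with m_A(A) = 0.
The characteristic polynomial factors as (x + 3)^3. The minimal polynomial is ∏(x - λ)^{k_λ} where k_λ is the size of the largest Jordan block at λ.

For λ = -3: rank(A + 3I) = 1, and the largest Jordan block has size 2 (the smallest k with rank((A + 3I)^k) = rank((A + 3I)^(k+1))).

So m_A(x) = (x + 3)^2.

m_A(x) = (x + 3)^2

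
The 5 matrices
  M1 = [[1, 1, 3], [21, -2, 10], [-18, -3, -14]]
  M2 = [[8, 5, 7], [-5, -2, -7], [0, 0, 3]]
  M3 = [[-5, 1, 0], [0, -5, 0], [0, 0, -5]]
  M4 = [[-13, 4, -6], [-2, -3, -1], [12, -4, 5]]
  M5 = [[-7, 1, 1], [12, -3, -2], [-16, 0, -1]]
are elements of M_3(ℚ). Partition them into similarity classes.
Characteristic polynomials: χ_{M1} = (x + 5)^3, χ_{M2} = (x - 3)^3, χ_{M3} = (x + 5)^3, χ_{M4} = (x + 1)(x + 5)^2, χ_{M5} = (x + 1)(x + 5)^2.

{M1}: invariant factors (x + 5)^3.

{M2}: invariant factors x - 3, (x - 3)^2.

{M3}: invariant factors x + 5, (x + 5)^2.

{M4, M5}: invariant factors (x + 1)(x + 5)^2.

Matrices are similar if and only if their invariant-factor lists agree; the partition into similarity classes is {M1}, {M2}, {M3}, {M4, M5}.

4 classes: {M1}, {M2}, {M3}, {M4, M5}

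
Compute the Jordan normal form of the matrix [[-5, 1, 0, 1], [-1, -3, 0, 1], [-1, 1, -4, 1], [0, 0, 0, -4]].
J = [[-4, 1, 0, 0], [0, -4, 0, 0], [0, 0, -4, 0], [0, 0, 0, -4]]

The characteristic polynomial is det(xI - A) = (x + 4)^4, so the eigenvalues are -4 (algebraic multiplicity 4).

For λ = -4: rank(A + 4I) = 1, rank((A + 4I)^2) = 0. The eigenspace has dimension 4 - 1 = 3, so there are 3 Jordan blocks; the rank sequence gives block sizes [2, 1, 1].

Assembling the blocks gives the Jordan form J above.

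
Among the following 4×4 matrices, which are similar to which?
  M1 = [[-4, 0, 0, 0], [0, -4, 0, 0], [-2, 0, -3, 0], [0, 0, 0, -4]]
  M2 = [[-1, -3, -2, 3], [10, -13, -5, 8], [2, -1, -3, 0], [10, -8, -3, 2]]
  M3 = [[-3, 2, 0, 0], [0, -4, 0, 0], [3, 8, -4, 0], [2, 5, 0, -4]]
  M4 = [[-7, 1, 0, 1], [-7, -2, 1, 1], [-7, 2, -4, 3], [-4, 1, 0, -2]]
Characteristic polynomials: χ_{M1} = (x + 3)(x + 4)^3, χ_{M2} = (x + 3)(x + 4)^3, χ_{M3} = (x + 3)(x + 4)^3, χ_{M4} = (x + 3)(x + 4)^3.

{M1}: invariant factors x + 4, x + 4, (x + 3)(x + 4).

{M2, M4}: invariant factors (x + 3)(x + 4)^3.

{M3}: invariant factors x + 4, (x + 3)(x + 4)^2.

Matrices are similar if and only if their invariant-factor lists agree; the partition into similarity classes is {M1}, {M2, M4}, {M3}.

3 classes: {M1}, {M2, M4}, {M3}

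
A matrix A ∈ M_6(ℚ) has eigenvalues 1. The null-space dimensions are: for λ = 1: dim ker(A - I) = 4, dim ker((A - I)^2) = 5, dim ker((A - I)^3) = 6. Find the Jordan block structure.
λ = 1: successive nullity increments [4, 1, 1] count blocks of size ≥ k; block sizes are [3, 1, 1, 1].

Jordan blocks: (1, 3), (1, 1), (1, 1), (1, 1)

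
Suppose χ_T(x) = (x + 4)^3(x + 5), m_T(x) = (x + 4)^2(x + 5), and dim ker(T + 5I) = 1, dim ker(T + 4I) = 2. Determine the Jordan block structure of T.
λ = -5: algebraic multiplicity 1 (exponent in χ_T), largest block size 1 (exponent in m_T), 1 block (geometric multiplicity). This forces block sizes [1].
λ = -4: algebraic multiplicity 3 (exponent in χ_T), largest block size 2 (exponent in m_T), 2 blocks (geometric multiplicity). These force block sizes [2, 1].

Jordan blocks: (-5, 1), (-4, 2), (-4, 1)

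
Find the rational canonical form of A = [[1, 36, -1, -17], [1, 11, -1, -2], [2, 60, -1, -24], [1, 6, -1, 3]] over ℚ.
R = [[5, 0, 0, 0], [0, 0, 0, -10], [0, 1, 0, -18], [0, 0, 1, 9]]

The invariant factors of A (the non-unit diagonal entries of the Smith normal form of xI - A over ℚ[x]) are x - 5, (x - 5)(x^2 - 4x - 2), each dividing the next. The characteristic polynomial is their product, (x - 5)^2(x^2 - 4x - 2).

The rational canonical form is the block-diagonal matrix of companion matrices C(f_i):
R = [[5, 0, 0, 0], [0, 0, 0, -10], [0, 1, 0, -18], [0, 0, 1, 9]].

Note the characteristic polynomial does not split into linear factors over ℚ, so A has no Jordan form over ℚ; the rational canonical form exists over any field.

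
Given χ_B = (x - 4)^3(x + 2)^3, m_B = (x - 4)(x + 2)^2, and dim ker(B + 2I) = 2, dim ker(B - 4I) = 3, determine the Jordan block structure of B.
Jordan blocks: (-2, 2), (-2, 1), (4, 1), (4, 1), (4, 1)

λ = -2: algebraic multiplicity 3 (exponent in χ_B), largest block size 2 (exponent in m_B), 2 blocks (geometric multiplicity). These force block sizes [2, 1].
λ = 4: algebraic multiplicity 3 (exponent in χ_B), largest block size 1 (exponent in m_B), 3 blocks (geometric multiplicity). These force block sizes [1, 1, 1].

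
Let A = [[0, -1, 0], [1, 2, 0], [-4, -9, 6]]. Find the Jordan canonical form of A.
The characteristic polynomial is det(xI - A) = (x - 6)(x - 1)^2, so the eigenvalues are 1 (algebraic multiplicity 2), 6 (algebraic multiplicity 1).

For λ = 1: rank(A - I) = 2, rank((A - I)^2) = 1. The eigenspace has dimension 3 - 2 = 1, so there is 1 Jordan block; the rank sequence gives block sizes [2].

For λ = 6: algebraic multiplicity 1 gives one 1×1 block.

Assembling the blocks gives the Jordan form J above.

J = [[1, 1, 0], [0, 1, 0], [0, 0, 6]]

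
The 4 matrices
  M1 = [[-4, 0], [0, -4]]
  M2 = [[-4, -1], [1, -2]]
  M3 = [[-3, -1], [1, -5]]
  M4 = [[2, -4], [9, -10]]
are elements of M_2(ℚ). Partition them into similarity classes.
Characteristic polynomials: χ_{M1} = (x + 4)^2, χ_{M2} = (x + 3)^2, χ_{M3} = (x + 4)^2, χ_{M4} = (x + 4)^2.

{M1}: invariant factors x + 4, x + 4.

{M2}: invariant factors (x + 3)^2.

{M3, M4}: invariant factors (x + 4)^2.

Matrices are similar if and only if their invariant-factor lists agree; the partition into similarity classes is {M1}, {M2}, {M3, M4}.

3 classes: {M1}, {M2}, {M3, M4}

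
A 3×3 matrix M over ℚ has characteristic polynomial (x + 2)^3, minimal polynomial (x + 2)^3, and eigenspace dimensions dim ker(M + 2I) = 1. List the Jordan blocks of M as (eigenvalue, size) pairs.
λ = -2: algebraic multiplicity 3 (exponent in χ_M), largest block size 3 (exponent in m_M), 1 block (geometric multiplicity). This forces block sizes [3].

Jordan blocks: (-2, 3)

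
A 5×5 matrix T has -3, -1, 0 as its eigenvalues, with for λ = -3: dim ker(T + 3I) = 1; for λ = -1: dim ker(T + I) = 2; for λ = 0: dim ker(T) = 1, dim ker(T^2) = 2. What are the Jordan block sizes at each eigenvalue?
λ = -3: successive nullity increments [1] count blocks of size ≥ k; block sizes are [1].
λ = -1: successive nullity increments [2] count blocks of size ≥ k; block sizes are [1, 1].
λ = 0: successive nullity increments [1, 1] count blocks of size ≥ k; block sizes are [2].

Jordan blocks: (-3, 1), (-1, 1), (-1, 1), (0, 2)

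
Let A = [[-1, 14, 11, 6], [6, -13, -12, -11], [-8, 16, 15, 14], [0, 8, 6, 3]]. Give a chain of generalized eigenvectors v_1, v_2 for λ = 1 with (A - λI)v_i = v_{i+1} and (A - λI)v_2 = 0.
We seek v_1 ∈ ker((A - I)^2) \ ker(A - I), then set v_{i+1} = (A - I) v_i.

One such chain is v_1 = [[0, 1, -1, 0]]^T, v_2 = [[3, -2, 2, 2]]^T. Check: (A - I) v_2 = [[0, 0, 0, 0]]^T = 0.

v_1 = [[0, 1, -1, 0]]^T, v_2 = [[3, -2, 2, 2]]^T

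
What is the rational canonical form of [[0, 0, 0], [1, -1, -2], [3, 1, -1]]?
The invariant factors of A (the non-unit diagonal entries of the Smith normal form of xI - A over ℚ[x]) are x(x^2 + 2x + 3), each dividing the next. The characteristic polynomial is their product, x(x^2 + 2x + 3).

The rational canonical form is the block-diagonal matrix of companion matrices C(f_i):
R = [[0, 0, 0], [1, 0, -3], [0, 1, -2]].

Note the characteristic polynomial does not split into linear factors over ℚ, so A has no Jordan form over ℚ; the rational canonical form exists over any field.

R = [[0, 0, 0], [1, 0, -3], [0, 1, -2]]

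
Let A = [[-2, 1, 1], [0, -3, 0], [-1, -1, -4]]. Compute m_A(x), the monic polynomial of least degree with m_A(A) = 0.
m_A(x) = (x + 3)^2

The characteristic polynomial factors as (x + 3)^3. The minimal polynomial is ∏(x - λ)^{k_λ} where k_λ is the size of the largest Jordan block at λ.

For λ = -3: rank(A + 3I) = 1, and the largest Jordan block has size 2 (the smallest k with rank((A + 3I)^k) = rank((A + 3I)^(k+1))).

So m_A(x) = (x + 3)^2.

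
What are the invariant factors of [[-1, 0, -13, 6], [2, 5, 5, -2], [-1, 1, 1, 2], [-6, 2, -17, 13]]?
The Jordan structure of A has elementary divisors (x - 3), (x - 5)^3. Arranging the block sizes at each eigenvalue in decreasing order and taking row products gives the invariant factors.

Invariant factors (smallest first, each dividing the next): (x - 5)^3(x - 3).

Check: the last factor (x - 5)^3(x - 3) is the minimal polynomial, and the product (x - 5)^3(x - 3) is the characteristic polynomial.

(x - 5)^3(x - 3)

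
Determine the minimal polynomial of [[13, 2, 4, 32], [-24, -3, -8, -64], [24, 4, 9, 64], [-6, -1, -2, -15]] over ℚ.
m_A(x) = (x - 1)^2

The characteristic polynomial factors as (x - 1)^4. The minimal polynomial is ∏(x - λ)^{k_λ} where k_λ is the size of the largest Jordan block at λ.

For λ = 1: rank(A - I) = 1, and the largest Jordan block has size 2 (the smallest k with rank((A - I)^k) = rank((A - I)^(k+1))).

So m_A(x) = (x - 1)^2.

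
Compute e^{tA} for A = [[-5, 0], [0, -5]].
A has Jordan form J = [[-5, 0], [0, -5]] with A = PJP^{-1}, so e^{tA} = P e^{tJ} P^{-1}.

For a Jordan block J_k(λ), e^{tJ_k(λ)} = e^{λt} · (I + tN + t^2 N^2/2! + ... + t^{k-1} N^{k-1}/(k-1)!) where N is the nilpotent superdiagonal part.

Assembling the blocks and conjugating back gives the entries of e^{tA} as shown above.

e^{tA} = [[e^{-5*t}, 0], [0, e^{-5*t}]]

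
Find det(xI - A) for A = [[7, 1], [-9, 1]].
xI - A = [[x - 7, -1], [9, x - 1]].

Expanding det(xI - A) along the first row:
det(xI - A) = + (x - 7)·det([[x - 1]]) - (-1)·det([[9]]).

Evaluating gives χ_A(x) = x^2 - 8x + 16 = (x - 4)^2.

χ_A(x) = (x - 4)^2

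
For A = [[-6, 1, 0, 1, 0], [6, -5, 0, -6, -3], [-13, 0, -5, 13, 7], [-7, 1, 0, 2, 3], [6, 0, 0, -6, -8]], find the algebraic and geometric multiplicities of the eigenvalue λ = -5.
algebraic multiplicity 4, geometric multiplicity 2

The characteristic polynomial is (x + 2)(x + 5)^4, so the factor x + 5 appears with exponent 4: the algebraic multiplicity is 4.

rank(A + 5I) = 3, so the eigenspace has dimension 5 - 3 = 2: the geometric multiplicity is 2.

Since 2 < 4, A is not diagonalizable.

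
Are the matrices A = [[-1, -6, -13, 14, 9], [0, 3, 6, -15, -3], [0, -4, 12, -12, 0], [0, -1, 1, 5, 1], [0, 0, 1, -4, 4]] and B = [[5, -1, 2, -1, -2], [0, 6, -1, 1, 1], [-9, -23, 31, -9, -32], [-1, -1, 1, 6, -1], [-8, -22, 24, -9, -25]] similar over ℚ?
Yes.

Two matrices over a field are similar if and only if they have the same invariant factors.

Both A and B have characteristic polynomial (x - 6)^4(x + 1) and minimal polynomial (x - 6)^2(x + 1). Computing further, both have invariant factors (x - 6)^2, (x - 6)^2(x + 1). Hence A and B are similar.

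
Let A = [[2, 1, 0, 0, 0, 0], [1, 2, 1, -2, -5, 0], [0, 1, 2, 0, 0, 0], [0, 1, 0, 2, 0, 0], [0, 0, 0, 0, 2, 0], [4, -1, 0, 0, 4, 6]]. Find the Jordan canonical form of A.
J = [[2, 1, 0, 0, 0, 0], [0, 2, 1, 0, 0, 0], [0, 0, 2, 0, 0, 0], [0, 0, 0, 2, 0, 0], [0, 0, 0, 0, 2, 0], [0, 0, 0, 0, 0, 6]]

The characteristic polynomial is det(xI - A) = (x - 6)(x - 2)^5, so the eigenvalues are 2 (algebraic multiplicity 5), 6 (algebraic multiplicity 1).

For λ = 2: rank(A - 2I) = 3, rank((A - 2I)^2) = 2, rank((A - 2I)^3) = 1. The eigenspace has dimension 6 - 3 = 3, so there are 3 Jordan blocks; the rank sequence gives block sizes [3, 1, 1].

For λ = 6: algebraic multiplicity 1 gives one 1×1 block.

Assembling the blocks gives the Jordan form J above.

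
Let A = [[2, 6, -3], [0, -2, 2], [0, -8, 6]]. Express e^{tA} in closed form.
A has Jordan form J = [[2, 1, 0], [0, 2, 0], [0, 0, 2]] with A = PJP^{-1}, so e^{tA} = P e^{tJ} P^{-1}.

For a Jordan block J_k(λ), e^{tJ_k(λ)} = e^{λt} · (I + tN + t^2 N^2/2! + ... + t^{k-1} N^{k-1}/(k-1)!) where N is the nilpotent superdiagonal part.

Assembling the blocks and conjugating back gives the entries of e^{tA} as shown above.

e^{tA} = [[e^{2*t}, 6*t*e^{2*t}, -3*t*e^{2*t}], [0, (1 - 4*t)*e^{2*t}, 2*t*e^{2*t}], [0, -8*t*e^{2*t}, (4*t + 1)*e^{2*t}]]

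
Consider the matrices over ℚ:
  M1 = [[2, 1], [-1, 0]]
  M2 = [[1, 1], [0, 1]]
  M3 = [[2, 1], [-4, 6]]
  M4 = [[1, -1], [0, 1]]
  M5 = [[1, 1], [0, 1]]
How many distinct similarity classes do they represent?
Characteristic polynomials: χ_{M1} = (x - 1)^2, χ_{M2} = (x - 1)^2, χ_{M3} = (x - 4)^2, χ_{M4} = (x - 1)^2, χ_{M5} = (x - 1)^2.

{M1, M2, M4, M5}: invariant factors (x - 1)^2.

{M3}: invariant factors (x - 4)^2.

Matrices are similar if and only if their invariant-factor lists agree; the partition into similarity classes is {M1, M2, M4, M5}, {M3}.

2 classes: {M1, M2, M4, M5}, {M3}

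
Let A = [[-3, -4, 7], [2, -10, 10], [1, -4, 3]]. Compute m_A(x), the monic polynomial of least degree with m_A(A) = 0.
The characteristic polynomial factors as (x + 2)(x + 4)^2. The minimal polynomial is ∏(x - λ)^{k_λ} where k_λ is the size of the largest Jordan block at λ.

For λ = -4: rank(A + 4I) = 2, and the largest Jordan block has size 2 (the smallest k with rank((A + 4I)^k) = rank((A + 4I)^(k+1))).
For λ = -2: rank(A + 2I) = 2, and the largest Jordan block has size 1 (the smallest k with rank((A + 2I)^k) = rank((A + 2I)^(k+1))).

So m_A(x) = (x + 2)(x + 4)^2.

m_A(x) = (x + 2)(x + 4)^2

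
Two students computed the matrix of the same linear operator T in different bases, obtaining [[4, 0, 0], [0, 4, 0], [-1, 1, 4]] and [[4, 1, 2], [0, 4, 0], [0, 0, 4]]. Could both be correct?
Yes.

Two matrices over a field are similar if and only if they have the same invariant factors.

Both A and B have characteristic polynomial (x - 4)^3 and minimal polynomial (x - 4)^2. Computing further, both have invariant factors x - 4, (x - 4)^2. Hence A and B are similar.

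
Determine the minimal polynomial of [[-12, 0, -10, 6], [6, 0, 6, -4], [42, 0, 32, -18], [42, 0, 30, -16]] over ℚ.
The characteristic polynomial factors as x^2(x - 2)^2. The minimal polynomial is ∏(x - λ)^{k_λ} where k_λ is the size of the largest Jordan block at λ.

For λ = 0: rank(A) = 2, and the largest Jordan block has size 1 (the smallest k with rank(A^k) = rank(A^(k+1))).
For λ = 2: rank(A - 2I) = 2, and the largest Jordan block has size 1 (the smallest k with rank((A - 2I)^k) = rank((A - 2I)^(k+1))).

So m_A(x) = x(x - 2).

m_A(x) = x(x - 2)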